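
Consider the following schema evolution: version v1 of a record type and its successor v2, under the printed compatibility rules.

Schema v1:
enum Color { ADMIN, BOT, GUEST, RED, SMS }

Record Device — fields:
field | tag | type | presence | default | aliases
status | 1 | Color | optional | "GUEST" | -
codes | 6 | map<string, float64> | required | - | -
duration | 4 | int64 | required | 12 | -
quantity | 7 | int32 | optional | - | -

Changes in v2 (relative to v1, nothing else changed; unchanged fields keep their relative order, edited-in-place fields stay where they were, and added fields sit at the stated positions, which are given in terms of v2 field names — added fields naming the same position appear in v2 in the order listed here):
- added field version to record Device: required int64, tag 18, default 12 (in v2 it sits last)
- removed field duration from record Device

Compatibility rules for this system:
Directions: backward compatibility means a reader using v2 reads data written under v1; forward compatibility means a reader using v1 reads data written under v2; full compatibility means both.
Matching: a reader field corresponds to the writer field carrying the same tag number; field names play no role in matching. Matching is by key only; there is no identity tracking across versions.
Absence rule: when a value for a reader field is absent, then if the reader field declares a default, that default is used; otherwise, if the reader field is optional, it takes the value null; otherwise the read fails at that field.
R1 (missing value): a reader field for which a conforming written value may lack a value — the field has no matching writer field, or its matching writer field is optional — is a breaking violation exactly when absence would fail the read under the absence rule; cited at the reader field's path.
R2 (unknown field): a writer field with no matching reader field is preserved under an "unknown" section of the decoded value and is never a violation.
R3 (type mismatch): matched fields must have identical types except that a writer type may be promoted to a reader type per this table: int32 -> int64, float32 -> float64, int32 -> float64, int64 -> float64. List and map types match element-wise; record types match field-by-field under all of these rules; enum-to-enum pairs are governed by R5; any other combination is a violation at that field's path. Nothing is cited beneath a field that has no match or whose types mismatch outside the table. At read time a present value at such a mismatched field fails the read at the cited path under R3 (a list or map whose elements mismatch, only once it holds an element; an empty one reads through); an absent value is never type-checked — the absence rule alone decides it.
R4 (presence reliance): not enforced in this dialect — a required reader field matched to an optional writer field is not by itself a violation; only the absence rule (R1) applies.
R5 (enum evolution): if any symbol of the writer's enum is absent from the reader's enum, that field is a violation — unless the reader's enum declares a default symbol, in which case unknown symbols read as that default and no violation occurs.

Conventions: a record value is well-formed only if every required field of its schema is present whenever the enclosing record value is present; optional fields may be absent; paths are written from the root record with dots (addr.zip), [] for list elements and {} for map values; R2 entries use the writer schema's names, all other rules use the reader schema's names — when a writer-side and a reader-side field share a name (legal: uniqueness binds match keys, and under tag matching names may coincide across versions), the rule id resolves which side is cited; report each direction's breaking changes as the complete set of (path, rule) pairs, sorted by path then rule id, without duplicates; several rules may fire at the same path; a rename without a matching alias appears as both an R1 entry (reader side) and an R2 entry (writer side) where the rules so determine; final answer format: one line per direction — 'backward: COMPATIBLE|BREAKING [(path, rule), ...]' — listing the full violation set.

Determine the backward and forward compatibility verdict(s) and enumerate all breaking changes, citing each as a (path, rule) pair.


backward: COMPATIBLE []; forward: COMPATIBLE []

each type pair in Device: writer, then reader
backward on Device — v2 reading data written by v1:
  Color -> Color, writer optional: status aligns to status
  map<string, float64> -> map<string, float64>, writer required: codes aligns to codes
  int32 -> int32, writer optional: quantity aligns to quantity
  version: no writer match
  duration (writer side), unknown to reader
  => backward verdict for Device: COMPATIBLE, no violations
forward on Device — v1 reading data written by v2:
  Color -> Color, writer optional: status aligns to status
  map<string, float64> -> map<string, float64>, writer required: codes aligns to codes
  duration: no writer match
  int32 -> int32, writer optional: quantity aligns to quantity
  version (writer side), unknown to reader
  => forward verdict for Device: COMPATIBLE, no violations


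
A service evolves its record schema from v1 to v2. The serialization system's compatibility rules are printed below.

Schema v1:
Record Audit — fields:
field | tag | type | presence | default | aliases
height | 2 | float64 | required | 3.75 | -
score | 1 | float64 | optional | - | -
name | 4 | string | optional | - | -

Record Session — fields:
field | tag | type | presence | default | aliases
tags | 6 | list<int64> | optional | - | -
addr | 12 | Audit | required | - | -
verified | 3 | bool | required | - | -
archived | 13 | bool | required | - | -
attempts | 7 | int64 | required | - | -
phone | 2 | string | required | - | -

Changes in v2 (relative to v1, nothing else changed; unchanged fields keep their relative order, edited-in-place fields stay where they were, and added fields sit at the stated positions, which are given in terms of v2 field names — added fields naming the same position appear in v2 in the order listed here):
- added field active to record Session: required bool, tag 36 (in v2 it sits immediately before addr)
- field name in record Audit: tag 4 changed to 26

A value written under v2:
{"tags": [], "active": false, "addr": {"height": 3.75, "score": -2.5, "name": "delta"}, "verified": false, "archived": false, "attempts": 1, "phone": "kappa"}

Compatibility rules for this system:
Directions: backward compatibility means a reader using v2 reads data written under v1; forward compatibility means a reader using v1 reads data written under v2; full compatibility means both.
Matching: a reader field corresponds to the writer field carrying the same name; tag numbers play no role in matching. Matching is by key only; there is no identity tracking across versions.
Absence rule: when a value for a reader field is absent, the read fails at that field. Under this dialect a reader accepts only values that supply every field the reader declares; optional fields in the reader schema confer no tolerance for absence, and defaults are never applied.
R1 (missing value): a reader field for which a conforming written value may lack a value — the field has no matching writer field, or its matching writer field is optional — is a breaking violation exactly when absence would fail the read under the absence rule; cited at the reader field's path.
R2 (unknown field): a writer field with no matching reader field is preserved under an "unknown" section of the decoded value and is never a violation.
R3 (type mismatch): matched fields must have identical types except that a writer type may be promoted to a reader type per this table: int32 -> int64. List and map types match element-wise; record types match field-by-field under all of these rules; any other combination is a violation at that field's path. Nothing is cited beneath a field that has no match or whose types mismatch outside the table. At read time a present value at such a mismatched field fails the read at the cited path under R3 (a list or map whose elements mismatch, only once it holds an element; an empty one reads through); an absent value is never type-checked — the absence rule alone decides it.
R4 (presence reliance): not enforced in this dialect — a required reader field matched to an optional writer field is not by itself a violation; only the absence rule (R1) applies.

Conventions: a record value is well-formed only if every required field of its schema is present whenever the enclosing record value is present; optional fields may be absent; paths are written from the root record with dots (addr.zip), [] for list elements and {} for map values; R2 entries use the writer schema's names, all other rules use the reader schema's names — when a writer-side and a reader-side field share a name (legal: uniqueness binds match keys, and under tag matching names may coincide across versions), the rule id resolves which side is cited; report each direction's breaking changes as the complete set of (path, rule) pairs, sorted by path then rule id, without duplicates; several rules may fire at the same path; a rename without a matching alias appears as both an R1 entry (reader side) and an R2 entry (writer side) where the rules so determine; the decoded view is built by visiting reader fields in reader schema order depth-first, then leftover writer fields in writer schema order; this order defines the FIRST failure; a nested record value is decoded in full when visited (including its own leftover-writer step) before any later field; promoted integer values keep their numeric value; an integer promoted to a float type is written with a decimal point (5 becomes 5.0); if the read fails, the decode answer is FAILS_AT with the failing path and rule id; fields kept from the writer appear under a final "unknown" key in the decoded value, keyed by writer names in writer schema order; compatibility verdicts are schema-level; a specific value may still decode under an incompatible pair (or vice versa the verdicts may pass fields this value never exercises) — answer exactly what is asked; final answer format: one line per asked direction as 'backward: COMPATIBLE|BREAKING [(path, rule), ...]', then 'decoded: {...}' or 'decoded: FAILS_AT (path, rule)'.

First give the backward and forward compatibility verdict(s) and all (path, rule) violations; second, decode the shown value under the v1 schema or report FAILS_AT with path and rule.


backward: BREAKING [(active, R1), (addr.name, R1), (addr.score, R1), (tags, R1)]; forward: BREAKING [(addr.name, R1), (addr.score, R1), (tags, R1)]; decoded: {"tags": [], "addr": {"height": 3.75, "score": -2.5, "name": "delta"}, "verified": false, "archived": false, "attempts": 1, "phone": "kappa", "unknown": {"active": false}}

each type pair in Session: writer, then reader
checking backward for Session: reader v2 against writer v1:
  tags <- tags (list<int64> -> list<int64>, writer optional)
  no writer field matches reader active
  addr <- addr (Audit -> Audit, writer required)
  verified <- verified (bool -> bool, writer required)
  archived <- archived (bool -> bool, writer required)
  attempts <- attempts (int64 -> int64, writer required)
  phone <- phone (string -> string, writer required)
  addr.height <- addr.height (float64 -> float64, writer required)
  addr.score <- addr.score (float64 -> float64, writer optional)
  addr.name <- addr.name (string -> string, writer optional)
  rule R1 violated at active
  rule R1 violated at addr.name
  rule R1 violated at addr.score
  rule R1 violated at tags
  => 4 violation(s): backward is BREAKING for Session
checking forward for Session: reader v1 against writer v2:
  tags <- tags (list<int64> -> list<int64>, writer optional)
  addr <- addr (Audit -> Audit, writer required)
  verified <- verified (bool -> bool, writer required)
  archived <- archived (bool -> bool, writer required)
  attempts <- attempts (int64 -> int64, writer required)
  phone <- phone (string -> string, writer required)
  writer active: unknown to reader
  addr.height <- addr.height (float64 -> float64, writer required)
  addr.score <- addr.score (float64 -> float64, writer optional)
  addr.name <- addr.name (string -> string, writer optional)
  rule R1 violated at addr.name
  rule R1 violated at addr.score
  rule R1 violated at tags
  => 3 violation(s): forward is BREAKING for Session
decoding the Session value with the v1 reader:
  tags := []
  addr.height := 3.75
  addr.score := -2.5
  addr.name := "delta"
  verified := false
  archived := false
  attempts := 1
  phone := "kappa"
  writer active: kept under "unknown"
  => decoded: {"tags": [], "addr": {"height": 3.75, "score": -2.5, "name": "delta"}, "verified": false, "archived": false, "attempts": 1, "phone": "kappa", "unknown": {"active": false}}


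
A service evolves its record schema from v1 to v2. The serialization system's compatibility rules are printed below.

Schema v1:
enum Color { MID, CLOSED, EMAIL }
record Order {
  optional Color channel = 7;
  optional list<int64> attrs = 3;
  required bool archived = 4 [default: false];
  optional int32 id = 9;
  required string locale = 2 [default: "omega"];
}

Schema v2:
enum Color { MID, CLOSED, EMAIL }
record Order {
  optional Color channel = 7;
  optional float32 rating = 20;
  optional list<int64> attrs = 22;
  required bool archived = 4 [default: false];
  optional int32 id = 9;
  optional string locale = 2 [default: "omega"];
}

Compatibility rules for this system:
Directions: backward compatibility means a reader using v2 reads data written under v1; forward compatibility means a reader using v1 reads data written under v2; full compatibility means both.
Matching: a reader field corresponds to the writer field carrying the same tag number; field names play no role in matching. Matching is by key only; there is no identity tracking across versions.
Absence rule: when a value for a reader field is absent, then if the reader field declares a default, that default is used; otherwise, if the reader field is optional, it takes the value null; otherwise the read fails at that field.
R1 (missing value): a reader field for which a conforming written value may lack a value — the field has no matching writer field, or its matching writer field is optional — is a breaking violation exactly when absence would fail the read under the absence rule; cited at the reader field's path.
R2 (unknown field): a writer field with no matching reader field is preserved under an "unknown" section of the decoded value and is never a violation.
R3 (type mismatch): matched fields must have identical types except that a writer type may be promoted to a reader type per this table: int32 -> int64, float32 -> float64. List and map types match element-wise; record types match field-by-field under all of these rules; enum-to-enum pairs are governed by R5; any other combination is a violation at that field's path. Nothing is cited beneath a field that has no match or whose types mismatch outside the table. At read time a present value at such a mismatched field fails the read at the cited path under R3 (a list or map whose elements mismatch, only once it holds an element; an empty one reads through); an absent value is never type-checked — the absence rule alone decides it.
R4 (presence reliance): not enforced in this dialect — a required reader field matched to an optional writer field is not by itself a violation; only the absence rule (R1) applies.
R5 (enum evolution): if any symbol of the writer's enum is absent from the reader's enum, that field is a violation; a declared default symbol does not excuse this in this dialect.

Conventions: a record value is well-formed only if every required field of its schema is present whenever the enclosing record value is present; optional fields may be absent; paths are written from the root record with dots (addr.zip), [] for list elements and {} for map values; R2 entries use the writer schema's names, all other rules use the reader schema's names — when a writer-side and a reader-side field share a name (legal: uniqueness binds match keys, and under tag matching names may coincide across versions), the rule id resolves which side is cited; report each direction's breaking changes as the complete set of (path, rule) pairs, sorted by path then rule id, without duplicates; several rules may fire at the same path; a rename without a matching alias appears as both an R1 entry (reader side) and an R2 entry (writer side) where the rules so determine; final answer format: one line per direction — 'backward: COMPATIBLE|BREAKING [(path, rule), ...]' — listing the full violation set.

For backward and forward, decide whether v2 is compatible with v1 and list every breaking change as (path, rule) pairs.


in Order below, arrows point writer -> reader
checking backward for Order: reader v2 against writer v1:
  channel: paired with writer channel (Color -> Color; writer optional)
  rating has no writer counterpart
  attrs has no writer counterpart
  archived: paired with writer archived (bool -> bool; writer required)
  id: paired with writer id (int32 -> int32; writer optional)
  locale: paired with writer locale (string -> string; writer required)
  leftover writer field: attrs
  => backward: COMPATIBLE
checking forward for Order: reader v1 against writer v2:
  channel: paired with writer channel (Color -> Color; writer optional)
  attrs has no writer counterpart
  archived: paired with writer archived (bool -> bool; writer required)
  id: paired with writer id (int32 -> int32; writer optional)
  locale: paired with writer locale (string -> string; writer optional)
  leftover writer field: rating
  leftover writer field: attrs
  => forward: COMPATIBLE

backward: COMPATIBLE []; forward: COMPATIBLE []


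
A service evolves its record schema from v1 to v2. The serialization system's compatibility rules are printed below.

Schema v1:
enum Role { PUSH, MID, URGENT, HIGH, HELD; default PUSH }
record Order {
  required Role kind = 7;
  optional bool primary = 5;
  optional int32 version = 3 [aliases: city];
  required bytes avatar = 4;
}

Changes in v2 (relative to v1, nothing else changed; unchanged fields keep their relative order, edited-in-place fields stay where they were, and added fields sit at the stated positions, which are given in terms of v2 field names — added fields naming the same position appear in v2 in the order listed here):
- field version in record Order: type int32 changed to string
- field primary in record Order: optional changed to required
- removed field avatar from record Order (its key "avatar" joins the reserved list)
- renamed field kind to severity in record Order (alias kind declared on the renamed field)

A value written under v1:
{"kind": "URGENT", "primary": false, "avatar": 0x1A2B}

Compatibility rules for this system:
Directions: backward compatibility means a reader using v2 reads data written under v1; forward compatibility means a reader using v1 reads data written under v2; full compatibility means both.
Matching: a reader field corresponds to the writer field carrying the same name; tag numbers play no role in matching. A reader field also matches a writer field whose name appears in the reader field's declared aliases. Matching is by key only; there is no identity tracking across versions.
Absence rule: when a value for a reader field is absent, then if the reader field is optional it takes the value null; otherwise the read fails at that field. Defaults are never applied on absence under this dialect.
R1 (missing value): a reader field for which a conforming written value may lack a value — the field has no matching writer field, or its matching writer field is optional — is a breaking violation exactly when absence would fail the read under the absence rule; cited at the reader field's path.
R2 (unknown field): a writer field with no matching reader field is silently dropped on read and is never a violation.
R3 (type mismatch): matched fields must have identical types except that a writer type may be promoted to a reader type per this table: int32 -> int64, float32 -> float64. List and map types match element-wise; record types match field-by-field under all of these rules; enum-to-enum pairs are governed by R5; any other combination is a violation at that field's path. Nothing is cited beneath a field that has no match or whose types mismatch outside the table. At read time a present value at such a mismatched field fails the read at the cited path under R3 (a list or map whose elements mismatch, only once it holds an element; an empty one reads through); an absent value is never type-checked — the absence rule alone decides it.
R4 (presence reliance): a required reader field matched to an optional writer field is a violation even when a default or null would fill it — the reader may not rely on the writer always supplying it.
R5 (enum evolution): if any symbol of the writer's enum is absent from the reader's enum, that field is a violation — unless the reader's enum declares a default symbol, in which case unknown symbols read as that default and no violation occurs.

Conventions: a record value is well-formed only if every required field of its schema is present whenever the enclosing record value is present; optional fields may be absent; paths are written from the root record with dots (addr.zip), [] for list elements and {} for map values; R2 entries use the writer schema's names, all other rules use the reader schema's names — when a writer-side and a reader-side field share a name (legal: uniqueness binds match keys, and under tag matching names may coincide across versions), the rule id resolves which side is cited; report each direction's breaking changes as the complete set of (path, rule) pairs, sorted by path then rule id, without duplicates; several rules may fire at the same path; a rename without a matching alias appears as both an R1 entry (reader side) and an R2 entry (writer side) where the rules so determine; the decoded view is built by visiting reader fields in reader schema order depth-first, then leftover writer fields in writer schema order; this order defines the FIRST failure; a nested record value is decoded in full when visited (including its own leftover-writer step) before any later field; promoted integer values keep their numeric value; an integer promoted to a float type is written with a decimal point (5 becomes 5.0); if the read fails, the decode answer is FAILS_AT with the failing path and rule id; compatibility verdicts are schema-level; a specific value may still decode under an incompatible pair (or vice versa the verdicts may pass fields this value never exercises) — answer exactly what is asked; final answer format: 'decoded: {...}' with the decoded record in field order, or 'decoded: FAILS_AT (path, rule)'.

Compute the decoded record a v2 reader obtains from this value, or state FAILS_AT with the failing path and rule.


decoded: {"severity": "URGENT", "primary": false, "version": null}

arrows below run writer -> reader for Order
decode walk for Order under reader schema v2:
  severity := "URGENT" (from writer kind)
  primary := false
  version := null (not supplied -> null)
  writer avatar: unmatched, discarded
  => decoded: {"severity": "URGENT", "primary": false, "version": null}
diffs on Order not affecting the asked answer:
  field version in record Order: type int32 changed to string -> changes Order's schema-level verdicts only — the decode of this value is the same
  field primary in record Order: optional changed to required -> changes Order's schema-level verdicts only — the decode of this value is the same


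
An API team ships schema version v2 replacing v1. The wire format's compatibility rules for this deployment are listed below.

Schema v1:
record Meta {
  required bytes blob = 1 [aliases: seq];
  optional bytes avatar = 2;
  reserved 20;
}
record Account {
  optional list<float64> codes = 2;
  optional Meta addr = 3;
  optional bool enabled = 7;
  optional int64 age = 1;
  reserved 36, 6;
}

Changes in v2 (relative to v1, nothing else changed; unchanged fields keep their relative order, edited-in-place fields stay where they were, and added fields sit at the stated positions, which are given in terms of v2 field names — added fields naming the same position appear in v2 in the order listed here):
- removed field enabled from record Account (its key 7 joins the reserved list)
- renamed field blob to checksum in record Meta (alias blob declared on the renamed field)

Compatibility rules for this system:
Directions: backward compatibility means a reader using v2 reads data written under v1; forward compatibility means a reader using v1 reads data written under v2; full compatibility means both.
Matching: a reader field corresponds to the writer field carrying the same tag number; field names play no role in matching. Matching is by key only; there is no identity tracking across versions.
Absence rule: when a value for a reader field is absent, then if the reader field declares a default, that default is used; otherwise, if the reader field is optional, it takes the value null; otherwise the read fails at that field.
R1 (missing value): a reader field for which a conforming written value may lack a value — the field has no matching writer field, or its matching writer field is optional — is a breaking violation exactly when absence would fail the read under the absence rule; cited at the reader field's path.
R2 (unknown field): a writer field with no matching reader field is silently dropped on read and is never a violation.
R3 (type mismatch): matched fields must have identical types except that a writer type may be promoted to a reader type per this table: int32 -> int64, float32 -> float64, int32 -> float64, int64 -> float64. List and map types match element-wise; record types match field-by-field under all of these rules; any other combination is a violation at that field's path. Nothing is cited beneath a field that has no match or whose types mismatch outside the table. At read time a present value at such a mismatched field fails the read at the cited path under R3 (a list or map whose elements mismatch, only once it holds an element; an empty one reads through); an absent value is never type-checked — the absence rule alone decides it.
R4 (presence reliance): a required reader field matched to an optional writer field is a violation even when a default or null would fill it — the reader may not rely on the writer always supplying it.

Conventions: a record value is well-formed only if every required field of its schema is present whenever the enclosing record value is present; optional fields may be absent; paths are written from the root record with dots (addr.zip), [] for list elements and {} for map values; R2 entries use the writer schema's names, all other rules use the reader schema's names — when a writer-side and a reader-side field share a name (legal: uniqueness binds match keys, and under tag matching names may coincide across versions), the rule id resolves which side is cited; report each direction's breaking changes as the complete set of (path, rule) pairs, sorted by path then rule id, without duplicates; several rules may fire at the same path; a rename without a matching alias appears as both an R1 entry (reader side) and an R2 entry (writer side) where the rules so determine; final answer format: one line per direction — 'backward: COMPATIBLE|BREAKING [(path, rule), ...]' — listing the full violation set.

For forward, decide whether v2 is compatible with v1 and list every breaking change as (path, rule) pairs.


forward: COMPATIBLE []

each type pair in Account: writer, then reader
forward analysis of Account with v1 as reader and v2 as writer:
  codes <- codes (list<float64> -> list<float64>, writer optional)
  addr <- addr (Meta -> Meta, writer optional)
  enabled: no writer match
  age <- age (int64 -> int64, writer optional)
  addr.blob <- addr.checksum (bytes -> bytes, writer required)
  addr.avatar <- addr.avatar (bytes -> bytes, writer optional)
  => forward verdict for Account: COMPATIBLE, no violations
diffs on Account not affecting the asked answer:
  removed field enabled from record Account (its key 7 joins the reserved list) -> fires no rule on Account, leaving the asked answer as it is
  renamed field blob to checksum in record Meta (alias blob declared on the renamed field) -> fires no rule on Account, leaving the asked answer as it is


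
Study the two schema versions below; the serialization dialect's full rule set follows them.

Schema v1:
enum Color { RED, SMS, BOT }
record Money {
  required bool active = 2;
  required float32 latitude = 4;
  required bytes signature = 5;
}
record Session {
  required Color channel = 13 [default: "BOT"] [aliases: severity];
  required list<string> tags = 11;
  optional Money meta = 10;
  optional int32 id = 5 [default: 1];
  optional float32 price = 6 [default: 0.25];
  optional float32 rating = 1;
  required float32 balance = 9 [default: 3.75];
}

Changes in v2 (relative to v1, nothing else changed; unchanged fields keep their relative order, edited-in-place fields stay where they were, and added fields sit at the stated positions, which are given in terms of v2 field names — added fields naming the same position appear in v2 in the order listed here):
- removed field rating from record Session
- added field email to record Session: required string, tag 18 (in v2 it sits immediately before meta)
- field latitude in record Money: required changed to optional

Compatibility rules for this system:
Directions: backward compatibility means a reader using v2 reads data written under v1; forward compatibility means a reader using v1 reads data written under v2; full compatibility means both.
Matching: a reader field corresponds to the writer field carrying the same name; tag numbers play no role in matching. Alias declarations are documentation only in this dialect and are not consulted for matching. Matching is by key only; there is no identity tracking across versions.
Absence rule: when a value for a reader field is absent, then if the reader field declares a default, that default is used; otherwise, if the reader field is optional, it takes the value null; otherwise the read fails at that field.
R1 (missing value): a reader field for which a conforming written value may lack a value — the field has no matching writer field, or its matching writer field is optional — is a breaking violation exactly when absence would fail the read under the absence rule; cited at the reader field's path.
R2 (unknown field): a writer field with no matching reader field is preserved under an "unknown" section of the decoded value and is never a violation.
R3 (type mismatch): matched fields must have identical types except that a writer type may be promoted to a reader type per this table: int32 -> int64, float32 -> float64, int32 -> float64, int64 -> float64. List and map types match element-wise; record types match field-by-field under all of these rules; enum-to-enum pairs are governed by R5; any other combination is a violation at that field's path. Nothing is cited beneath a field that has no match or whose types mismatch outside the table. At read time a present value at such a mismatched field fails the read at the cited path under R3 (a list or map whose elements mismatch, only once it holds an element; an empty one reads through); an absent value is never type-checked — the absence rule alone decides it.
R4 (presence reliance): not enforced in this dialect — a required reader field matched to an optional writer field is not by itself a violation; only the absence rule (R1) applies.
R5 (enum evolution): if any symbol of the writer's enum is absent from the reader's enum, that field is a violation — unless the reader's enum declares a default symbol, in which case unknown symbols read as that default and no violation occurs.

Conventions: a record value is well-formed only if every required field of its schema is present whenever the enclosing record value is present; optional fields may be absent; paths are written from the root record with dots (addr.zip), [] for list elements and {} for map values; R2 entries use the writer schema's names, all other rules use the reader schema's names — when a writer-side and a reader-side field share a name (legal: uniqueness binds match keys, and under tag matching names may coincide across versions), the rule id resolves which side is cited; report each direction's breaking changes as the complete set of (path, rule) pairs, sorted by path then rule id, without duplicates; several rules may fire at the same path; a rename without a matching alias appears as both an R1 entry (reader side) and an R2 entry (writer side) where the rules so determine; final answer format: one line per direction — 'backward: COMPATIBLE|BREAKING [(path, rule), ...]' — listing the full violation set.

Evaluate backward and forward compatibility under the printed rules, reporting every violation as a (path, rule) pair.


in Session below, arrows point writer -> reader
backward pass over Session, reader schema v2, writer schema v1:
  writer required, Color -> Color: reader channel maps from writer channel
  writer required, list<string> -> list<string>: reader tags maps from writer tags
  no writer field matches reader email
  writer optional, Money -> Money: reader meta maps from writer meta
  writer optional, int32 -> int32: reader id maps from writer id
  writer optional, float32 -> float32: reader price maps from writer price
  writer required, float32 -> float32: reader balance maps from writer balance
  writer field rating has no reader counterpart
  writer required, bool -> bool: reader meta.active maps from writer meta.active
  writer required, float32 -> float32: reader meta.latitude maps from writer meta.latitude
  writer required, bytes -> bytes: reader meta.signature maps from writer meta.signature
  R1 fires at email
  => backward: BREAKING (1)
forward pass over Session, reader schema v1, writer schema v2:
  writer required, Color -> Color: reader channel maps from writer channel
  writer required, list<string> -> list<string>: reader tags maps from writer tags
  writer optional, Money -> Money: reader meta maps from writer meta
  writer optional, int32 -> int32: reader id maps from writer id
  writer optional, float32 -> float32: reader price maps from writer price
  no writer field matches reader rating
  writer required, float32 -> float32: reader balance maps from writer balance
  writer field email has no reader counterpart
  writer required, bool -> bool: reader meta.active maps from writer meta.active
  writer optional, float32 -> float32: reader meta.latitude maps from writer meta.latitude
  writer required, bytes -> bytes: reader meta.signature maps from writer meta.signature
  R1 fires at meta.latitude
  => forward: BREAKING (1)

backward: BREAKING [(email, R1)]; forward: BREAKING [(meta.latitude, R1)]


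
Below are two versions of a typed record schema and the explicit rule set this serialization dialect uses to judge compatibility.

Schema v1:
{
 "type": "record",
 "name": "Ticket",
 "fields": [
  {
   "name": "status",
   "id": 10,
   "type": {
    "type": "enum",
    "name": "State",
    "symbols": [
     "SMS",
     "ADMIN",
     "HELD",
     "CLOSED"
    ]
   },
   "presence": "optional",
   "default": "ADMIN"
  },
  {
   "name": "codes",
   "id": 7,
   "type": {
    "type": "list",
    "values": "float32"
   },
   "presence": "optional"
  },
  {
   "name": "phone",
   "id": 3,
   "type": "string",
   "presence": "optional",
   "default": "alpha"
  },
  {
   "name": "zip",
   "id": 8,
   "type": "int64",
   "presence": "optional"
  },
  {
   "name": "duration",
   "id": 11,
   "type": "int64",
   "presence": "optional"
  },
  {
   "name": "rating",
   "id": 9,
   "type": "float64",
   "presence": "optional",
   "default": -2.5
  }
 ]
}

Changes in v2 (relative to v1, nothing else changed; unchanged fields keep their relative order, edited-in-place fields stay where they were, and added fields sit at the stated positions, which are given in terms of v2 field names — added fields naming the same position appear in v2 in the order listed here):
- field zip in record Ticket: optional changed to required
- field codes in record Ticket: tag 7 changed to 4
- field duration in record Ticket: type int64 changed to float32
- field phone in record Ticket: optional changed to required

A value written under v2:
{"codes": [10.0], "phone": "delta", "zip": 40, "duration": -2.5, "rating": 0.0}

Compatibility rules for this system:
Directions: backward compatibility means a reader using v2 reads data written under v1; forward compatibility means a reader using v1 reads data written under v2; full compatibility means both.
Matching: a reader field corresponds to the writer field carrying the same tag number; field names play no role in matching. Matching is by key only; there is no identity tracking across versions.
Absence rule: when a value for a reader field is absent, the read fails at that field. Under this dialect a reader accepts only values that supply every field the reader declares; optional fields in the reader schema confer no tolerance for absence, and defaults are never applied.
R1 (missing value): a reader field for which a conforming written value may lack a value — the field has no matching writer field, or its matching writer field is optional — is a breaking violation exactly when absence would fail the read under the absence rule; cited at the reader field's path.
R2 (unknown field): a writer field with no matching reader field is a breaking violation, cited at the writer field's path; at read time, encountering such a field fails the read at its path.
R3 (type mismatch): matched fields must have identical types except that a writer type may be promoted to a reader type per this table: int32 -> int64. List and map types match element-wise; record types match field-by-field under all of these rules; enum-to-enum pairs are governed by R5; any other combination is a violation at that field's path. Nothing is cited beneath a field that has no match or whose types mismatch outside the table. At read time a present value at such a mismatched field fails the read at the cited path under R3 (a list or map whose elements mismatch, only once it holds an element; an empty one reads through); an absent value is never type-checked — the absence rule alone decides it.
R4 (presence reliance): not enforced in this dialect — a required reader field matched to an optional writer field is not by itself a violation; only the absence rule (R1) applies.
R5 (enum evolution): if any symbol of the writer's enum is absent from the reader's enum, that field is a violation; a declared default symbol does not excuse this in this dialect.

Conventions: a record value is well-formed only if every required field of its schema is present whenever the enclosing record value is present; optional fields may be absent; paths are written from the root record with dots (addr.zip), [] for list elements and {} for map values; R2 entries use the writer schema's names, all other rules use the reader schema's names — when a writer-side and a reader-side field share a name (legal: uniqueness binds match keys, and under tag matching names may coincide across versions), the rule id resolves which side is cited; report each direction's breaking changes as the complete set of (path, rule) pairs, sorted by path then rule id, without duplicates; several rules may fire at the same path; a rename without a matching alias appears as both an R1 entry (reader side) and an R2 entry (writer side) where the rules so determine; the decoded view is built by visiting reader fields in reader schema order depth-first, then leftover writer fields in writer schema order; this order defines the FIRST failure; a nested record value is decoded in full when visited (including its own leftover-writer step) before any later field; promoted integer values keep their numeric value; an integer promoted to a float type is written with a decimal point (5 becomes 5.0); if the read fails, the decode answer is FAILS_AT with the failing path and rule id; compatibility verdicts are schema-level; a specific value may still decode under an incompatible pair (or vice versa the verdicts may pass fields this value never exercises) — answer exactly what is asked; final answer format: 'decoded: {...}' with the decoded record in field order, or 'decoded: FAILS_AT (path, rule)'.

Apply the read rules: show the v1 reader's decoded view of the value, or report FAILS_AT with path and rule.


arrows below run writer -> reader for Ticket
decode walk for Ticket under reader schema v1:
  read fails at status under R1 (no fill)
  => FAILS_AT (status, R1)
the rest of the Ticket diff is inert for this question:
  field zip in record Ticket: optional changed to required -> changes Ticket's schema-level verdicts only — the decode of this value is the same
  field codes in record Ticket: tag 7 changed to 4 -> changes Ticket's schema-level verdicts only — the decode of this value is the same
  field duration in record Ticket: type int64 changed to float32 -> changes Ticket's schema-level verdicts only — the decode of this value is the same
  field phone in record Ticket: optional changed to required -> changes Ticket's schema-level verdicts only — the decode of this value is the same

decoded: FAILS_AT (status, R1)
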